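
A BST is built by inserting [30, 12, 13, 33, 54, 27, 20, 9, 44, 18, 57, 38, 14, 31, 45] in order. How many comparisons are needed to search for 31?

Search path for 31: 30 -> 33 -> 31
Found: True
Comparisons: 3


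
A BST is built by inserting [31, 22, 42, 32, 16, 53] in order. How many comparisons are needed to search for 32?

Search path for 32: 31 -> 42 -> 32
Found: True
Comparisons: 3


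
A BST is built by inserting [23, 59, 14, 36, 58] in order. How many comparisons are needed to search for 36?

Search path for 36: 23 -> 59 -> 36
Found: True
Comparisons: 3


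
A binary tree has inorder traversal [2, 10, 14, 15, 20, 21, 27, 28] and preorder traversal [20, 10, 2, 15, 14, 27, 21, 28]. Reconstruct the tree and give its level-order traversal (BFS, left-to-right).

Inorder:  [2, 10, 14, 15, 20, 21, 27, 28]
Preorder: [20, 10, 2, 15, 14, 27, 21, 28]
Algorithm: preorder visits root first, so consume preorder in order;
for each root, split the current inorder slice at that value into
left-subtree inorder and right-subtree inorder, then recurse.
Recursive splits:
  root=20; inorder splits into left=[2, 10, 14, 15], right=[21, 27, 28]
  root=10; inorder splits into left=[2], right=[14, 15]
  root=2; inorder splits into left=[], right=[]
  root=15; inorder splits into left=[14], right=[]
  root=14; inorder splits into left=[], right=[]
  root=27; inorder splits into left=[21], right=[28]
  root=21; inorder splits into left=[], right=[]
  root=28; inorder splits into left=[], right=[]
Reconstructed level-order: [20, 10, 27, 2, 15, 21, 28, 14]


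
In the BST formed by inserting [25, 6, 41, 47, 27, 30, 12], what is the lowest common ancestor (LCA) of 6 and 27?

Tree insertion order: [25, 6, 41, 47, 27, 30, 12]
Tree (level-order array): [25, 6, 41, None, 12, 27, 47, None, None, None, 30]
In a BST, the LCA of p=6, q=27 is the first node v on the
root-to-leaf path with p <= v <= q (go left if both < v, right if both > v).
Walk from root:
  at 25: 6 <= 25 <= 27, this is the LCA
LCA = 25


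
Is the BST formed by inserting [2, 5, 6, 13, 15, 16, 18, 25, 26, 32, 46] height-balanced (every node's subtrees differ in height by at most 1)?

Tree (level-order array): [2, None, 5, None, 6, None, 13, None, 15, None, 16, None, 18, None, 25, None, 26, None, 32, None, 46]
Definition: a tree is height-balanced if, at every node, |h(left) - h(right)| <= 1 (empty subtree has height -1).
Bottom-up per-node check:
  node 46: h_left=-1, h_right=-1, diff=0 [OK], height=0
  node 32: h_left=-1, h_right=0, diff=1 [OK], height=1
  node 26: h_left=-1, h_right=1, diff=2 [FAIL (|-1-1|=2 > 1)], height=2
  node 25: h_left=-1, h_right=2, diff=3 [FAIL (|-1-2|=3 > 1)], height=3
  node 18: h_left=-1, h_right=3, diff=4 [FAIL (|-1-3|=4 > 1)], height=4
  node 16: h_left=-1, h_right=4, diff=5 [FAIL (|-1-4|=5 > 1)], height=5
  node 15: h_left=-1, h_right=5, diff=6 [FAIL (|-1-5|=6 > 1)], height=6
  node 13: h_left=-1, h_right=6, diff=7 [FAIL (|-1-6|=7 > 1)], height=7
  node 6: h_left=-1, h_right=7, diff=8 [FAIL (|-1-7|=8 > 1)], height=8
  node 5: h_left=-1, h_right=8, diff=9 [FAIL (|-1-8|=9 > 1)], height=9
  node 2: h_left=-1, h_right=9, diff=10 [FAIL (|-1-9|=10 > 1)], height=10
Node 26 violates the condition: |-1 - 1| = 2 > 1.
Result: Not balanced


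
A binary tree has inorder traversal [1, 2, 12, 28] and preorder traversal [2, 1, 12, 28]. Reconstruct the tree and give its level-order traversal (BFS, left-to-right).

Inorder:  [1, 2, 12, 28]
Preorder: [2, 1, 12, 28]
Algorithm: preorder visits root first, so consume preorder in order;
for each root, split the current inorder slice at that value into
left-subtree inorder and right-subtree inorder, then recurse.
Recursive splits:
  root=2; inorder splits into left=[1], right=[12, 28]
  root=1; inorder splits into left=[], right=[]
  root=12; inorder splits into left=[], right=[28]
  root=28; inorder splits into left=[], right=[]
Reconstructed level-order: [2, 1, 12, 28]


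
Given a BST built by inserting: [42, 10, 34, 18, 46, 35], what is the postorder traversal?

Tree insertion order: [42, 10, 34, 18, 46, 35]
Tree (level-order array): [42, 10, 46, None, 34, None, None, 18, 35]
Postorder traversal: [18, 35, 34, 10, 46, 42]


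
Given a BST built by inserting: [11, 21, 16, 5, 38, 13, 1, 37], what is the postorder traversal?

Tree insertion order: [11, 21, 16, 5, 38, 13, 1, 37]
Tree (level-order array): [11, 5, 21, 1, None, 16, 38, None, None, 13, None, 37]
Postorder traversal: [1, 5, 13, 16, 37, 38, 21, 11]


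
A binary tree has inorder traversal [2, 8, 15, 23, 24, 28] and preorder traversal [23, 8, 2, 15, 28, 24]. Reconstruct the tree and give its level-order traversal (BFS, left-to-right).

Inorder:  [2, 8, 15, 23, 24, 28]
Preorder: [23, 8, 2, 15, 28, 24]
Algorithm: preorder visits root first, so consume preorder in order;
for each root, split the current inorder slice at that value into
left-subtree inorder and right-subtree inorder, then recurse.
Recursive splits:
  root=23; inorder splits into left=[2, 8, 15], right=[24, 28]
  root=8; inorder splits into left=[2], right=[15]
  root=2; inorder splits into left=[], right=[]
  root=15; inorder splits into left=[], right=[]
  root=28; inorder splits into left=[24], right=[]
  root=24; inorder splits into left=[], right=[]
Reconstructed level-order: [23, 8, 28, 2, 15, 24]


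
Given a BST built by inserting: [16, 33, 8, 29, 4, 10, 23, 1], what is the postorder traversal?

Tree insertion order: [16, 33, 8, 29, 4, 10, 23, 1]
Tree (level-order array): [16, 8, 33, 4, 10, 29, None, 1, None, None, None, 23]
Postorder traversal: [1, 4, 10, 8, 23, 29, 33, 16]


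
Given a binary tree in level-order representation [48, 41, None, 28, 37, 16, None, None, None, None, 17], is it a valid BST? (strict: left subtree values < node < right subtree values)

Level-order array: [48, 41, None, 28, 37, 16, None, None, None, None, 17]
Validate using subtree bounds (lo, hi): at each node, require lo < value < hi,
then recurse left with hi=value and right with lo=value.
Preorder trace (stopping at first violation):
  at node 48 with bounds (-inf, +inf): OK
  at node 41 with bounds (-inf, 48): OK
  at node 28 with bounds (-inf, 41): OK
  at node 16 with bounds (-inf, 28): OK
  at node 17 with bounds (16, 28): OK
  at node 37 with bounds (41, 48): VIOLATION
Node 37 violates its bound: not (41 < 37 < 48).
Result: Not a valid BST


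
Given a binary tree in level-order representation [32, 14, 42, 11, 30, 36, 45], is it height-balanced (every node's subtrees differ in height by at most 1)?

Tree (level-order array): [32, 14, 42, 11, 30, 36, 45]
Definition: a tree is height-balanced if, at every node, |h(left) - h(right)| <= 1 (empty subtree has height -1).
Bottom-up per-node check:
  node 11: h_left=-1, h_right=-1, diff=0 [OK], height=0
  node 30: h_left=-1, h_right=-1, diff=0 [OK], height=0
  node 14: h_left=0, h_right=0, diff=0 [OK], height=1
  node 36: h_left=-1, h_right=-1, diff=0 [OK], height=0
  node 45: h_left=-1, h_right=-1, diff=0 [OK], height=0
  node 42: h_left=0, h_right=0, diff=0 [OK], height=1
  node 32: h_left=1, h_right=1, diff=0 [OK], height=2
All nodes satisfy the balance condition.
Result: Balanced


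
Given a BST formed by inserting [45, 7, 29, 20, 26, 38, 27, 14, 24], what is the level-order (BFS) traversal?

Tree insertion order: [45, 7, 29, 20, 26, 38, 27, 14, 24]
Tree (level-order array): [45, 7, None, None, 29, 20, 38, 14, 26, None, None, None, None, 24, 27]
BFS from the root, enqueuing left then right child of each popped node:
  queue [45] -> pop 45, enqueue [7], visited so far: [45]
  queue [7] -> pop 7, enqueue [29], visited so far: [45, 7]
  queue [29] -> pop 29, enqueue [20, 38], visited so far: [45, 7, 29]
  queue [20, 38] -> pop 20, enqueue [14, 26], visited so far: [45, 7, 29, 20]
  queue [38, 14, 26] -> pop 38, enqueue [none], visited so far: [45, 7, 29, 20, 38]
  queue [14, 26] -> pop 14, enqueue [none], visited so far: [45, 7, 29, 20, 38, 14]
  queue [26] -> pop 26, enqueue [24, 27], visited so far: [45, 7, 29, 20, 38, 14, 26]
  queue [24, 27] -> pop 24, enqueue [none], visited so far: [45, 7, 29, 20, 38, 14, 26, 24]
  queue [27] -> pop 27, enqueue [none], visited so far: [45, 7, 29, 20, 38, 14, 26, 24, 27]
Result: [45, 7, 29, 20, 38, 14, 26, 24, 27]


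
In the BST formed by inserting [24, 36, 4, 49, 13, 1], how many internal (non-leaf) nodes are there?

Tree built from: [24, 36, 4, 49, 13, 1]
Tree (level-order array): [24, 4, 36, 1, 13, None, 49]
Rule: An internal node has at least one child.
Per-node child counts:
  node 24: 2 child(ren)
  node 4: 2 child(ren)
  node 1: 0 child(ren)
  node 13: 0 child(ren)
  node 36: 1 child(ren)
  node 49: 0 child(ren)
Matching nodes: [24, 4, 36]
Count of internal (non-leaf) nodes: 3


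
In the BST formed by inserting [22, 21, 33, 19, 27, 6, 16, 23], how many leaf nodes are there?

Tree built from: [22, 21, 33, 19, 27, 6, 16, 23]
Tree (level-order array): [22, 21, 33, 19, None, 27, None, 6, None, 23, None, None, 16]
Rule: A leaf has 0 children.
Per-node child counts:
  node 22: 2 child(ren)
  node 21: 1 child(ren)
  node 19: 1 child(ren)
  node 6: 1 child(ren)
  node 16: 0 child(ren)
  node 33: 1 child(ren)
  node 27: 1 child(ren)
  node 23: 0 child(ren)
Matching nodes: [16, 23]
Count of leaf nodes: 2


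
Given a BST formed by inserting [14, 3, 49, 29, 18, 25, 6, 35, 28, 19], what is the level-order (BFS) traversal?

Tree insertion order: [14, 3, 49, 29, 18, 25, 6, 35, 28, 19]
Tree (level-order array): [14, 3, 49, None, 6, 29, None, None, None, 18, 35, None, 25, None, None, 19, 28]
BFS from the root, enqueuing left then right child of each popped node:
  queue [14] -> pop 14, enqueue [3, 49], visited so far: [14]
  queue [3, 49] -> pop 3, enqueue [6], visited so far: [14, 3]
  queue [49, 6] -> pop 49, enqueue [29], visited so far: [14, 3, 49]
  queue [6, 29] -> pop 6, enqueue [none], visited so far: [14, 3, 49, 6]
  queue [29] -> pop 29, enqueue [18, 35], visited so far: [14, 3, 49, 6, 29]
  queue [18, 35] -> pop 18, enqueue [25], visited so far: [14, 3, 49, 6, 29, 18]
  queue [35, 25] -> pop 35, enqueue [none], visited so far: [14, 3, 49, 6, 29, 18, 35]
  queue [25] -> pop 25, enqueue [19, 28], visited so far: [14, 3, 49, 6, 29, 18, 35, 25]
  queue [19, 28] -> pop 19, enqueue [none], visited so far: [14, 3, 49, 6, 29, 18, 35, 25, 19]
  queue [28] -> pop 28, enqueue [none], visited so far: [14, 3, 49, 6, 29, 18, 35, 25, 19, 28]
Result: [14, 3, 49, 6, 29, 18, 35, 25, 19, 28]


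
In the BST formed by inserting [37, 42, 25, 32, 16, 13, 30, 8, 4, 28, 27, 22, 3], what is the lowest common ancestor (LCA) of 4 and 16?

Tree insertion order: [37, 42, 25, 32, 16, 13, 30, 8, 4, 28, 27, 22, 3]
Tree (level-order array): [37, 25, 42, 16, 32, None, None, 13, 22, 30, None, 8, None, None, None, 28, None, 4, None, 27, None, 3]
In a BST, the LCA of p=4, q=16 is the first node v on the
root-to-leaf path with p <= v <= q (go left if both < v, right if both > v).
Walk from root:
  at 37: both 4 and 16 < 37, go left
  at 25: both 4 and 16 < 25, go left
  at 16: 4 <= 16 <= 16, this is the LCA
LCA = 16


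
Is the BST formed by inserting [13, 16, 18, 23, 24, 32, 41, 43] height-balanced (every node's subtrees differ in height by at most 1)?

Tree (level-order array): [13, None, 16, None, 18, None, 23, None, 24, None, 32, None, 41, None, 43]
Definition: a tree is height-balanced if, at every node, |h(left) - h(right)| <= 1 (empty subtree has height -1).
Bottom-up per-node check:
  node 43: h_left=-1, h_right=-1, diff=0 [OK], height=0
  node 41: h_left=-1, h_right=0, diff=1 [OK], height=1
  node 32: h_left=-1, h_right=1, diff=2 [FAIL (|-1-1|=2 > 1)], height=2
  node 24: h_left=-1, h_right=2, diff=3 [FAIL (|-1-2|=3 > 1)], height=3
  node 23: h_left=-1, h_right=3, diff=4 [FAIL (|-1-3|=4 > 1)], height=4
  node 18: h_left=-1, h_right=4, diff=5 [FAIL (|-1-4|=5 > 1)], height=5
  node 16: h_left=-1, h_right=5, diff=6 [FAIL (|-1-5|=6 > 1)], height=6
  node 13: h_left=-1, h_right=6, diff=7 [FAIL (|-1-6|=7 > 1)], height=7
Node 32 violates the condition: |-1 - 1| = 2 > 1.
Result: Not balanced


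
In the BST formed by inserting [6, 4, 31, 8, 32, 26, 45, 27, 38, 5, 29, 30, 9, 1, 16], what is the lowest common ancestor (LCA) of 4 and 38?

Tree insertion order: [6, 4, 31, 8, 32, 26, 45, 27, 38, 5, 29, 30, 9, 1, 16]
Tree (level-order array): [6, 4, 31, 1, 5, 8, 32, None, None, None, None, None, 26, None, 45, 9, 27, 38, None, None, 16, None, 29, None, None, None, None, None, 30]
In a BST, the LCA of p=4, q=38 is the first node v on the
root-to-leaf path with p <= v <= q (go left if both < v, right if both > v).
Walk from root:
  at 6: 4 <= 6 <= 38, this is the LCA
LCA = 6


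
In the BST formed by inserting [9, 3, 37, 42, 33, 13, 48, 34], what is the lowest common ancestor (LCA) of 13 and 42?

Tree insertion order: [9, 3, 37, 42, 33, 13, 48, 34]
Tree (level-order array): [9, 3, 37, None, None, 33, 42, 13, 34, None, 48]
In a BST, the LCA of p=13, q=42 is the first node v on the
root-to-leaf path with p <= v <= q (go left if both < v, right if both > v).
Walk from root:
  at 9: both 13 and 42 > 9, go right
  at 37: 13 <= 37 <= 42, this is the LCA
LCA = 37


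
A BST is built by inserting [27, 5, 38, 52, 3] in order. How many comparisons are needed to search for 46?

Search path for 46: 27 -> 38 -> 52
Found: False
Comparisons: 3


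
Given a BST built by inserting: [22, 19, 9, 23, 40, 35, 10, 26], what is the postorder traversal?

Tree insertion order: [22, 19, 9, 23, 40, 35, 10, 26]
Tree (level-order array): [22, 19, 23, 9, None, None, 40, None, 10, 35, None, None, None, 26]
Postorder traversal: [10, 9, 19, 26, 35, 40, 23, 22]


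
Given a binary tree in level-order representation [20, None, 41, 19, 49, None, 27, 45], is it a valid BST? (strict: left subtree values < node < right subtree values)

Level-order array: [20, None, 41, 19, 49, None, 27, 45]
Validate using subtree bounds (lo, hi): at each node, require lo < value < hi,
then recurse left with hi=value and right with lo=value.
Preorder trace (stopping at first violation):
  at node 20 with bounds (-inf, +inf): OK
  at node 41 with bounds (20, +inf): OK
  at node 19 with bounds (20, 41): VIOLATION
Node 19 violates its bound: not (20 < 19 < 41).
Result: Not a valid BST


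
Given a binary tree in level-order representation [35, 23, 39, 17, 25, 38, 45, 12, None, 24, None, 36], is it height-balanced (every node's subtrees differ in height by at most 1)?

Tree (level-order array): [35, 23, 39, 17, 25, 38, 45, 12, None, 24, None, 36]
Definition: a tree is height-balanced if, at every node, |h(left) - h(right)| <= 1 (empty subtree has height -1).
Bottom-up per-node check:
  node 12: h_left=-1, h_right=-1, diff=0 [OK], height=0
  node 17: h_left=0, h_right=-1, diff=1 [OK], height=1
  node 24: h_left=-1, h_right=-1, diff=0 [OK], height=0
  node 25: h_left=0, h_right=-1, diff=1 [OK], height=1
  node 23: h_left=1, h_right=1, diff=0 [OK], height=2
  node 36: h_left=-1, h_right=-1, diff=0 [OK], height=0
  node 38: h_left=0, h_right=-1, diff=1 [OK], height=1
  node 45: h_left=-1, h_right=-1, diff=0 [OK], height=0
  node 39: h_left=1, h_right=0, diff=1 [OK], height=2
  node 35: h_left=2, h_right=2, diff=0 [OK], height=3
All nodes satisfy the balance condition.
Result: Balanced


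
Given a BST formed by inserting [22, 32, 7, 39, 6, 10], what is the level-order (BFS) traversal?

Tree insertion order: [22, 32, 7, 39, 6, 10]
Tree (level-order array): [22, 7, 32, 6, 10, None, 39]
BFS from the root, enqueuing left then right child of each popped node:
  queue [22] -> pop 22, enqueue [7, 32], visited so far: [22]
  queue [7, 32] -> pop 7, enqueue [6, 10], visited so far: [22, 7]
  queue [32, 6, 10] -> pop 32, enqueue [39], visited so far: [22, 7, 32]
  queue [6, 10, 39] -> pop 6, enqueue [none], visited so far: [22, 7, 32, 6]
  queue [10, 39] -> pop 10, enqueue [none], visited so far: [22, 7, 32, 6, 10]
  queue [39] -> pop 39, enqueue [none], visited so far: [22, 7, 32, 6, 10, 39]
Result: [22, 7, 32, 6, 10, 39]


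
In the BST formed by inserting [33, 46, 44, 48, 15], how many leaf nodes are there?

Tree built from: [33, 46, 44, 48, 15]
Tree (level-order array): [33, 15, 46, None, None, 44, 48]
Rule: A leaf has 0 children.
Per-node child counts:
  node 33: 2 child(ren)
  node 15: 0 child(ren)
  node 46: 2 child(ren)
  node 44: 0 child(ren)
  node 48: 0 child(ren)
Matching nodes: [15, 44, 48]
Count of leaf nodes: 3


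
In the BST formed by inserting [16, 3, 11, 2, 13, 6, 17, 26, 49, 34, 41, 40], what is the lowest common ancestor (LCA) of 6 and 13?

Tree insertion order: [16, 3, 11, 2, 13, 6, 17, 26, 49, 34, 41, 40]
Tree (level-order array): [16, 3, 17, 2, 11, None, 26, None, None, 6, 13, None, 49, None, None, None, None, 34, None, None, 41, 40]
In a BST, the LCA of p=6, q=13 is the first node v on the
root-to-leaf path with p <= v <= q (go left if both < v, right if both > v).
Walk from root:
  at 16: both 6 and 13 < 16, go left
  at 3: both 6 and 13 > 3, go right
  at 11: 6 <= 11 <= 13, this is the LCA
LCA = 11


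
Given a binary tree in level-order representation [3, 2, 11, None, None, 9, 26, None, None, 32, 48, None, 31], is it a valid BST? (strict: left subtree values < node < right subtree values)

Level-order array: [3, 2, 11, None, None, 9, 26, None, None, 32, 48, None, 31]
Validate using subtree bounds (lo, hi): at each node, require lo < value < hi,
then recurse left with hi=value and right with lo=value.
Preorder trace (stopping at first violation):
  at node 3 with bounds (-inf, +inf): OK
  at node 2 with bounds (-inf, 3): OK
  at node 11 with bounds (3, +inf): OK
  at node 9 with bounds (3, 11): OK
  at node 26 with bounds (11, +inf): OK
  at node 32 with bounds (11, 26): VIOLATION
Node 32 violates its bound: not (11 < 32 < 26).
Result: Not a valid BST


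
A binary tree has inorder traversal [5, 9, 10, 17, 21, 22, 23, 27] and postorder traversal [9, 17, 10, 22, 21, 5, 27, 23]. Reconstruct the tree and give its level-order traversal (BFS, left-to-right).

Inorder:   [5, 9, 10, 17, 21, 22, 23, 27]
Postorder: [9, 17, 10, 22, 21, 5, 27, 23]
Algorithm: postorder visits root last, so walk postorder right-to-left;
each value is the root of the current inorder slice — split it at that
value, recurse on the right subtree first, then the left.
Recursive splits:
  root=23; inorder splits into left=[5, 9, 10, 17, 21, 22], right=[27]
  root=27; inorder splits into left=[], right=[]
  root=5; inorder splits into left=[], right=[9, 10, 17, 21, 22]
  root=21; inorder splits into left=[9, 10, 17], right=[22]
  root=22; inorder splits into left=[], right=[]
  root=10; inorder splits into left=[9], right=[17]
  root=17; inorder splits into left=[], right=[]
  root=9; inorder splits into left=[], right=[]
Reconstructed level-order: [23, 5, 27, 21, 10, 22, 9, 17]


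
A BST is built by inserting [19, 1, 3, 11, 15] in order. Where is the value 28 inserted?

Starting tree (level order): [19, 1, None, None, 3, None, 11, None, 15]
Insertion path: 19
Result: insert 28 as right child of 19
Final tree (level order): [19, 1, 28, None, 3, None, None, None, 11, None, 15]


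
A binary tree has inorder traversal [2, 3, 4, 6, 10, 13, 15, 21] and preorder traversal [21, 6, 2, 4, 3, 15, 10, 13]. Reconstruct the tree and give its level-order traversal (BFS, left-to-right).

Inorder:  [2, 3, 4, 6, 10, 13, 15, 21]
Preorder: [21, 6, 2, 4, 3, 15, 10, 13]
Algorithm: preorder visits root first, so consume preorder in order;
for each root, split the current inorder slice at that value into
left-subtree inorder and right-subtree inorder, then recurse.
Recursive splits:
  root=21; inorder splits into left=[2, 3, 4, 6, 10, 13, 15], right=[]
  root=6; inorder splits into left=[2, 3, 4], right=[10, 13, 15]
  root=2; inorder splits into left=[], right=[3, 4]
  root=4; inorder splits into left=[3], right=[]
  root=3; inorder splits into left=[], right=[]
  root=15; inorder splits into left=[10, 13], right=[]
  root=10; inorder splits into left=[], right=[13]
  root=13; inorder splits into left=[], right=[]
Reconstructed level-order: [21, 6, 2, 15, 4, 10, 3, 13]


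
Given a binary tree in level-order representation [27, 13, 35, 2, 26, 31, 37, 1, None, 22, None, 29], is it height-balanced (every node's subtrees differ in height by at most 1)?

Tree (level-order array): [27, 13, 35, 2, 26, 31, 37, 1, None, 22, None, 29]
Definition: a tree is height-balanced if, at every node, |h(left) - h(right)| <= 1 (empty subtree has height -1).
Bottom-up per-node check:
  node 1: h_left=-1, h_right=-1, diff=0 [OK], height=0
  node 2: h_left=0, h_right=-1, diff=1 [OK], height=1
  node 22: h_left=-1, h_right=-1, diff=0 [OK], height=0
  node 26: h_left=0, h_right=-1, diff=1 [OK], height=1
  node 13: h_left=1, h_right=1, diff=0 [OK], height=2
  node 29: h_left=-1, h_right=-1, diff=0 [OK], height=0
  node 31: h_left=0, h_right=-1, diff=1 [OK], height=1
  node 37: h_left=-1, h_right=-1, diff=0 [OK], height=0
  node 35: h_left=1, h_right=0, diff=1 [OK], height=2
  node 27: h_left=2, h_right=2, diff=0 [OK], height=3
All nodes satisfy the balance condition.
Result: Balanced


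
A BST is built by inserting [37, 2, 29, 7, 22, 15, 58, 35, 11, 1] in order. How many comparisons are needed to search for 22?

Search path for 22: 37 -> 2 -> 29 -> 7 -> 22
Found: True
Comparisons: 5


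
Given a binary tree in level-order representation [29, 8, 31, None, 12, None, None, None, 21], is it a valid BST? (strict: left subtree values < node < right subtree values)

Level-order array: [29, 8, 31, None, 12, None, None, None, 21]
Validate using subtree bounds (lo, hi): at each node, require lo < value < hi,
then recurse left with hi=value and right with lo=value.
Preorder trace (stopping at first violation):
  at node 29 with bounds (-inf, +inf): OK
  at node 8 with bounds (-inf, 29): OK
  at node 12 with bounds (8, 29): OK
  at node 21 with bounds (12, 29): OK
  at node 31 with bounds (29, +inf): OK
No violation found at any node.
Result: Valid BST


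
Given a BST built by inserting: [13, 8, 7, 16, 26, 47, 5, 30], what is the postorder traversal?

Tree insertion order: [13, 8, 7, 16, 26, 47, 5, 30]
Tree (level-order array): [13, 8, 16, 7, None, None, 26, 5, None, None, 47, None, None, 30]
Postorder traversal: [5, 7, 8, 30, 47, 26, 16, 13]


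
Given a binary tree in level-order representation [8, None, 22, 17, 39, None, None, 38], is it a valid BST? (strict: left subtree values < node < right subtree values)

Level-order array: [8, None, 22, 17, 39, None, None, 38]
Validate using subtree bounds (lo, hi): at each node, require lo < value < hi,
then recurse left with hi=value and right with lo=value.
Preorder trace (stopping at first violation):
  at node 8 with bounds (-inf, +inf): OK
  at node 22 with bounds (8, +inf): OK
  at node 17 with bounds (8, 22): OK
  at node 39 with bounds (22, +inf): OK
  at node 38 with bounds (22, 39): OK
No violation found at any node.
Result: Valid BST


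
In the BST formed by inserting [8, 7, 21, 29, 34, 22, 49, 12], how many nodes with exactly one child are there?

Tree built from: [8, 7, 21, 29, 34, 22, 49, 12]
Tree (level-order array): [8, 7, 21, None, None, 12, 29, None, None, 22, 34, None, None, None, 49]
Rule: These are nodes with exactly 1 non-null child.
Per-node child counts:
  node 8: 2 child(ren)
  node 7: 0 child(ren)
  node 21: 2 child(ren)
  node 12: 0 child(ren)
  node 29: 2 child(ren)
  node 22: 0 child(ren)
  node 34: 1 child(ren)
  node 49: 0 child(ren)
Matching nodes: [34]
Count of nodes with exactly one child: 1


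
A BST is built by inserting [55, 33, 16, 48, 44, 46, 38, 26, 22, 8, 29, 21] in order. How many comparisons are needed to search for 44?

Search path for 44: 55 -> 33 -> 48 -> 44
Found: True
Comparisons: 4


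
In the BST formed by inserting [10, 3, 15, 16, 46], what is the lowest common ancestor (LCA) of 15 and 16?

Tree insertion order: [10, 3, 15, 16, 46]
Tree (level-order array): [10, 3, 15, None, None, None, 16, None, 46]
In a BST, the LCA of p=15, q=16 is the first node v on the
root-to-leaf path with p <= v <= q (go left if both < v, right if both > v).
Walk from root:
  at 10: both 15 and 16 > 10, go right
  at 15: 15 <= 15 <= 16, this is the LCA
LCA = 15


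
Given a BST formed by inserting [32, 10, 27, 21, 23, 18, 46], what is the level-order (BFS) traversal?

Tree insertion order: [32, 10, 27, 21, 23, 18, 46]
Tree (level-order array): [32, 10, 46, None, 27, None, None, 21, None, 18, 23]
BFS from the root, enqueuing left then right child of each popped node:
  queue [32] -> pop 32, enqueue [10, 46], visited so far: [32]
  queue [10, 46] -> pop 10, enqueue [27], visited so far: [32, 10]
  queue [46, 27] -> pop 46, enqueue [none], visited so far: [32, 10, 46]
  queue [27] -> pop 27, enqueue [21], visited so far: [32, 10, 46, 27]
  queue [21] -> pop 21, enqueue [18, 23], visited so far: [32, 10, 46, 27, 21]
  queue [18, 23] -> pop 18, enqueue [none], visited so far: [32, 10, 46, 27, 21, 18]
  queue [23] -> pop 23, enqueue [none], visited so far: [32, 10, 46, 27, 21, 18, 23]
Result: [32, 10, 46, 27, 21, 18, 23]


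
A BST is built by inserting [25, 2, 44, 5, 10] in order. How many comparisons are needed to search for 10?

Search path for 10: 25 -> 2 -> 5 -> 10
Found: True
Comparisons: 4


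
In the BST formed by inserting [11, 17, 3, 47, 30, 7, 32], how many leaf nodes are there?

Tree built from: [11, 17, 3, 47, 30, 7, 32]
Tree (level-order array): [11, 3, 17, None, 7, None, 47, None, None, 30, None, None, 32]
Rule: A leaf has 0 children.
Per-node child counts:
  node 11: 2 child(ren)
  node 3: 1 child(ren)
  node 7: 0 child(ren)
  node 17: 1 child(ren)
  node 47: 1 child(ren)
  node 30: 1 child(ren)
  node 32: 0 child(ren)
Matching nodes: [7, 32]
Count of leaf nodes: 2


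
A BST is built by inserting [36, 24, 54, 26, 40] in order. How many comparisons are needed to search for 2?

Search path for 2: 36 -> 24
Found: False
Comparisons: 2


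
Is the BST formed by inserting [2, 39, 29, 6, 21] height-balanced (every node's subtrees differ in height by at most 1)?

Tree (level-order array): [2, None, 39, 29, None, 6, None, None, 21]
Definition: a tree is height-balanced if, at every node, |h(left) - h(right)| <= 1 (empty subtree has height -1).
Bottom-up per-node check:
  node 21: h_left=-1, h_right=-1, diff=0 [OK], height=0
  node 6: h_left=-1, h_right=0, diff=1 [OK], height=1
  node 29: h_left=1, h_right=-1, diff=2 [FAIL (|1--1|=2 > 1)], height=2
  node 39: h_left=2, h_right=-1, diff=3 [FAIL (|2--1|=3 > 1)], height=3
  node 2: h_left=-1, h_right=3, diff=4 [FAIL (|-1-3|=4 > 1)], height=4
Node 29 violates the condition: |1 - -1| = 2 > 1.
Result: Not balanced


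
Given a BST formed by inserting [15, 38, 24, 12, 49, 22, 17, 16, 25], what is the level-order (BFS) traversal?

Tree insertion order: [15, 38, 24, 12, 49, 22, 17, 16, 25]
Tree (level-order array): [15, 12, 38, None, None, 24, 49, 22, 25, None, None, 17, None, None, None, 16]
BFS from the root, enqueuing left then right child of each popped node:
  queue [15] -> pop 15, enqueue [12, 38], visited so far: [15]
  queue [12, 38] -> pop 12, enqueue [none], visited so far: [15, 12]
  queue [38] -> pop 38, enqueue [24, 49], visited so far: [15, 12, 38]
  queue [24, 49] -> pop 24, enqueue [22, 25], visited so far: [15, 12, 38, 24]
  queue [49, 22, 25] -> pop 49, enqueue [none], visited so far: [15, 12, 38, 24, 49]
  queue [22, 25] -> pop 22, enqueue [17], visited so far: [15, 12, 38, 24, 49, 22]
  queue [25, 17] -> pop 25, enqueue [none], visited so far: [15, 12, 38, 24, 49, 22, 25]
  queue [17] -> pop 17, enqueue [16], visited so far: [15, 12, 38, 24, 49, 22, 25, 17]
  queue [16] -> pop 16, enqueue [none], visited so far: [15, 12, 38, 24, 49, 22, 25, 17, 16]
Result: [15, 12, 38, 24, 49, 22, 25, 17, 16]


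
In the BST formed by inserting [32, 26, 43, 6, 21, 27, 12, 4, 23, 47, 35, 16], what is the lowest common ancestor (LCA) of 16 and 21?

Tree insertion order: [32, 26, 43, 6, 21, 27, 12, 4, 23, 47, 35, 16]
Tree (level-order array): [32, 26, 43, 6, 27, 35, 47, 4, 21, None, None, None, None, None, None, None, None, 12, 23, None, 16]
In a BST, the LCA of p=16, q=21 is the first node v on the
root-to-leaf path with p <= v <= q (go left if both < v, right if both > v).
Walk from root:
  at 32: both 16 and 21 < 32, go left
  at 26: both 16 and 21 < 26, go left
  at 6: both 16 and 21 > 6, go right
  at 21: 16 <= 21 <= 21, this is the LCA
LCA = 21


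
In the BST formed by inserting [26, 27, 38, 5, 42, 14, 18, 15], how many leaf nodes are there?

Tree built from: [26, 27, 38, 5, 42, 14, 18, 15]
Tree (level-order array): [26, 5, 27, None, 14, None, 38, None, 18, None, 42, 15]
Rule: A leaf has 0 children.
Per-node child counts:
  node 26: 2 child(ren)
  node 5: 1 child(ren)
  node 14: 1 child(ren)
  node 18: 1 child(ren)
  node 15: 0 child(ren)
  node 27: 1 child(ren)
  node 38: 1 child(ren)
  node 42: 0 child(ren)
Matching nodes: [15, 42]
Count of leaf nodes: 2


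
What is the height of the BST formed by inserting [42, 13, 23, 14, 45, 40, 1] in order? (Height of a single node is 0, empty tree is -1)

Insertion order: [42, 13, 23, 14, 45, 40, 1]
Tree (level-order array): [42, 13, 45, 1, 23, None, None, None, None, 14, 40]
Compute height bottom-up (empty subtree = -1):
  height(1) = 1 + max(-1, -1) = 0
  height(14) = 1 + max(-1, -1) = 0
  height(40) = 1 + max(-1, -1) = 0
  height(23) = 1 + max(0, 0) = 1
  height(13) = 1 + max(0, 1) = 2
  height(45) = 1 + max(-1, -1) = 0
  height(42) = 1 + max(2, 0) = 3
Height = 3


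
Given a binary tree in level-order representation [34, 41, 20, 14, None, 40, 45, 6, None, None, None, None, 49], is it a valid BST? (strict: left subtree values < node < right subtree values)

Level-order array: [34, 41, 20, 14, None, 40, 45, 6, None, None, None, None, 49]
Validate using subtree bounds (lo, hi): at each node, require lo < value < hi,
then recurse left with hi=value and right with lo=value.
Preorder trace (stopping at first violation):
  at node 34 with bounds (-inf, +inf): OK
  at node 41 with bounds (-inf, 34): VIOLATION
Node 41 violates its bound: not (-inf < 41 < 34).
Result: Not a valid BST


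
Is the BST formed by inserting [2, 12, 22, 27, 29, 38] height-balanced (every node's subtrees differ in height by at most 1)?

Tree (level-order array): [2, None, 12, None, 22, None, 27, None, 29, None, 38]
Definition: a tree is height-balanced if, at every node, |h(left) - h(right)| <= 1 (empty subtree has height -1).
Bottom-up per-node check:
  node 38: h_left=-1, h_right=-1, diff=0 [OK], height=0
  node 29: h_left=-1, h_right=0, diff=1 [OK], height=1
  node 27: h_left=-1, h_right=1, diff=2 [FAIL (|-1-1|=2 > 1)], height=2
  node 22: h_left=-1, h_right=2, diff=3 [FAIL (|-1-2|=3 > 1)], height=3
  node 12: h_left=-1, h_right=3, diff=4 [FAIL (|-1-3|=4 > 1)], height=4
  node 2: h_left=-1, h_right=4, diff=5 [FAIL (|-1-4|=5 > 1)], height=5
Node 27 violates the condition: |-1 - 1| = 2 > 1.
Result: Not balanced


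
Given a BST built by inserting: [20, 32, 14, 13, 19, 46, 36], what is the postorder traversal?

Tree insertion order: [20, 32, 14, 13, 19, 46, 36]
Tree (level-order array): [20, 14, 32, 13, 19, None, 46, None, None, None, None, 36]
Postorder traversal: [13, 19, 14, 36, 46, 32, 20]


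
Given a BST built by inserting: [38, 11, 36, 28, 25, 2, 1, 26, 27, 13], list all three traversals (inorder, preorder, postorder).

Tree insertion order: [38, 11, 36, 28, 25, 2, 1, 26, 27, 13]
Tree (level-order array): [38, 11, None, 2, 36, 1, None, 28, None, None, None, 25, None, 13, 26, None, None, None, 27]
Inorder (L, root, R): [1, 2, 11, 13, 25, 26, 27, 28, 36, 38]
Preorder (root, L, R): [38, 11, 2, 1, 36, 28, 25, 13, 26, 27]
Postorder (L, R, root): [1, 2, 13, 27, 26, 25, 28, 36, 11, 38]


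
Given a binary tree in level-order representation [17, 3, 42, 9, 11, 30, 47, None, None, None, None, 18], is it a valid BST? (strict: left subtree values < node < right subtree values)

Level-order array: [17, 3, 42, 9, 11, 30, 47, None, None, None, None, 18]
Validate using subtree bounds (lo, hi): at each node, require lo < value < hi,
then recurse left with hi=value and right with lo=value.
Preorder trace (stopping at first violation):
  at node 17 with bounds (-inf, +inf): OK
  at node 3 with bounds (-inf, 17): OK
  at node 9 with bounds (-inf, 3): VIOLATION
Node 9 violates its bound: not (-inf < 9 < 3).
Result: Not a valid BST


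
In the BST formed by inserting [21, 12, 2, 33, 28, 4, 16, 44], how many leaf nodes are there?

Tree built from: [21, 12, 2, 33, 28, 4, 16, 44]
Tree (level-order array): [21, 12, 33, 2, 16, 28, 44, None, 4]
Rule: A leaf has 0 children.
Per-node child counts:
  node 21: 2 child(ren)
  node 12: 2 child(ren)
  node 2: 1 child(ren)
  node 4: 0 child(ren)
  node 16: 0 child(ren)
  node 33: 2 child(ren)
  node 28: 0 child(ren)
  node 44: 0 child(ren)
Matching nodes: [4, 16, 28, 44]
Count of leaf nodes: 4


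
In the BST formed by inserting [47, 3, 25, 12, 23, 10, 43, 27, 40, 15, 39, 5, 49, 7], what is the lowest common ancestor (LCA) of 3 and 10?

Tree insertion order: [47, 3, 25, 12, 23, 10, 43, 27, 40, 15, 39, 5, 49, 7]
Tree (level-order array): [47, 3, 49, None, 25, None, None, 12, 43, 10, 23, 27, None, 5, None, 15, None, None, 40, None, 7, None, None, 39]
In a BST, the LCA of p=3, q=10 is the first node v on the
root-to-leaf path with p <= v <= q (go left if both < v, right if both > v).
Walk from root:
  at 47: both 3 and 10 < 47, go left
  at 3: 3 <= 3 <= 10, this is the LCA
LCA = 3


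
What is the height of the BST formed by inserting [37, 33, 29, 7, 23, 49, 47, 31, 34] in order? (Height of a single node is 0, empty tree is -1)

Insertion order: [37, 33, 29, 7, 23, 49, 47, 31, 34]
Tree (level-order array): [37, 33, 49, 29, 34, 47, None, 7, 31, None, None, None, None, None, 23]
Compute height bottom-up (empty subtree = -1):
  height(23) = 1 + max(-1, -1) = 0
  height(7) = 1 + max(-1, 0) = 1
  height(31) = 1 + max(-1, -1) = 0
  height(29) = 1 + max(1, 0) = 2
  height(34) = 1 + max(-1, -1) = 0
  height(33) = 1 + max(2, 0) = 3
  height(47) = 1 + max(-1, -1) = 0
  height(49) = 1 + max(0, -1) = 1
  height(37) = 1 + max(3, 1) = 4
Height = 4


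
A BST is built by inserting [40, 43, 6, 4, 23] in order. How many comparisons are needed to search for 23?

Search path for 23: 40 -> 6 -> 23
Found: True
Comparisons: 3


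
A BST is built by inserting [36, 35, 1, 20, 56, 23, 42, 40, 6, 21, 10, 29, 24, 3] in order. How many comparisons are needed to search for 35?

Search path for 35: 36 -> 35
Found: True
Comparisons: 2


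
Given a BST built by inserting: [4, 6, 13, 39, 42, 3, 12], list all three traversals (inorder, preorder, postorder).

Tree insertion order: [4, 6, 13, 39, 42, 3, 12]
Tree (level-order array): [4, 3, 6, None, None, None, 13, 12, 39, None, None, None, 42]
Inorder (L, root, R): [3, 4, 6, 12, 13, 39, 42]
Preorder (root, L, R): [4, 3, 6, 13, 12, 39, 42]
Postorder (L, R, root): [3, 12, 42, 39, 13, 6, 4]


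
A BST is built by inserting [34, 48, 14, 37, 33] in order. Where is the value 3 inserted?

Starting tree (level order): [34, 14, 48, None, 33, 37]
Insertion path: 34 -> 14
Result: insert 3 as left child of 14
Final tree (level order): [34, 14, 48, 3, 33, 37]


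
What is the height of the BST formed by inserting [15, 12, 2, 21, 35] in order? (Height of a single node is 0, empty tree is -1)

Insertion order: [15, 12, 2, 21, 35]
Tree (level-order array): [15, 12, 21, 2, None, None, 35]
Compute height bottom-up (empty subtree = -1):
  height(2) = 1 + max(-1, -1) = 0
  height(12) = 1 + max(0, -1) = 1
  height(35) = 1 + max(-1, -1) = 0
  height(21) = 1 + max(-1, 0) = 1
  height(15) = 1 + max(1, 1) = 2
Height = 2


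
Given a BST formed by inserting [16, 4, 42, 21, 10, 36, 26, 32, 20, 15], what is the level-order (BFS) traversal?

Tree insertion order: [16, 4, 42, 21, 10, 36, 26, 32, 20, 15]
Tree (level-order array): [16, 4, 42, None, 10, 21, None, None, 15, 20, 36, None, None, None, None, 26, None, None, 32]
BFS from the root, enqueuing left then right child of each popped node:
  queue [16] -> pop 16, enqueue [4, 42], visited so far: [16]
  queue [4, 42] -> pop 4, enqueue [10], visited so far: [16, 4]
  queue [42, 10] -> pop 42, enqueue [21], visited so far: [16, 4, 42]
  queue [10, 21] -> pop 10, enqueue [15], visited so far: [16, 4, 42, 10]
  queue [21, 15] -> pop 21, enqueue [20, 36], visited so far: [16, 4, 42, 10, 21]
  queue [15, 20, 36] -> pop 15, enqueue [none], visited so far: [16, 4, 42, 10, 21, 15]
  queue [20, 36] -> pop 20, enqueue [none], visited so far: [16, 4, 42, 10, 21, 15, 20]
  queue [36] -> pop 36, enqueue [26], visited so far: [16, 4, 42, 10, 21, 15, 20, 36]
  queue [26] -> pop 26, enqueue [32], visited so far: [16, 4, 42, 10, 21, 15, 20, 36, 26]
  queue [32] -> pop 32, enqueue [none], visited so far: [16, 4, 42, 10, 21, 15, 20, 36, 26, 32]
Result: [16, 4, 42, 10, 21, 15, 20, 36, 26, 32]


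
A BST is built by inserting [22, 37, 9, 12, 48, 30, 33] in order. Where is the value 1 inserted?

Starting tree (level order): [22, 9, 37, None, 12, 30, 48, None, None, None, 33]
Insertion path: 22 -> 9
Result: insert 1 as left child of 9
Final tree (level order): [22, 9, 37, 1, 12, 30, 48, None, None, None, None, None, 33]


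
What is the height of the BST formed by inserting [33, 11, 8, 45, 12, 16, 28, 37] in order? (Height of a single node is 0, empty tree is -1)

Insertion order: [33, 11, 8, 45, 12, 16, 28, 37]
Tree (level-order array): [33, 11, 45, 8, 12, 37, None, None, None, None, 16, None, None, None, 28]
Compute height bottom-up (empty subtree = -1):
  height(8) = 1 + max(-1, -1) = 0
  height(28) = 1 + max(-1, -1) = 0
  height(16) = 1 + max(-1, 0) = 1
  height(12) = 1 + max(-1, 1) = 2
  height(11) = 1 + max(0, 2) = 3
  height(37) = 1 + max(-1, -1) = 0
  height(45) = 1 + max(0, -1) = 1
  height(33) = 1 + max(3, 1) = 4
Height = 4


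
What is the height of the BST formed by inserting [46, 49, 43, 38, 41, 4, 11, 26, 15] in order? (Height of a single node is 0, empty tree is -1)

Insertion order: [46, 49, 43, 38, 41, 4, 11, 26, 15]
Tree (level-order array): [46, 43, 49, 38, None, None, None, 4, 41, None, 11, None, None, None, 26, 15]
Compute height bottom-up (empty subtree = -1):
  height(15) = 1 + max(-1, -1) = 0
  height(26) = 1 + max(0, -1) = 1
  height(11) = 1 + max(-1, 1) = 2
  height(4) = 1 + max(-1, 2) = 3
  height(41) = 1 + max(-1, -1) = 0
  height(38) = 1 + max(3, 0) = 4
  height(43) = 1 + max(4, -1) = 5
  height(49) = 1 + max(-1, -1) = 0
  height(46) = 1 + max(5, 0) = 6
Height = 6


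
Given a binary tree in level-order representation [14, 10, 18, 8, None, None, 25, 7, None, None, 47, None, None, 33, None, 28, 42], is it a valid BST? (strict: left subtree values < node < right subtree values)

Level-order array: [14, 10, 18, 8, None, None, 25, 7, None, None, 47, None, None, 33, None, 28, 42]
Validate using subtree bounds (lo, hi): at each node, require lo < value < hi,
then recurse left with hi=value and right with lo=value.
Preorder trace (stopping at first violation):
  at node 14 with bounds (-inf, +inf): OK
  at node 10 with bounds (-inf, 14): OK
  at node 8 with bounds (-inf, 10): OK
  at node 7 with bounds (-inf, 8): OK
  at node 18 with bounds (14, +inf): OK
  at node 25 with bounds (18, +inf): OK
  at node 47 with bounds (25, +inf): OK
  at node 33 with bounds (25, 47): OK
  at node 28 with bounds (25, 33): OK
  at node 42 with bounds (33, 47): OK
No violation found at any node.
Result: Valid BST


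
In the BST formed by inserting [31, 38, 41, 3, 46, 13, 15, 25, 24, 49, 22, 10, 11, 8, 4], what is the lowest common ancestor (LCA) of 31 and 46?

Tree insertion order: [31, 38, 41, 3, 46, 13, 15, 25, 24, 49, 22, 10, 11, 8, 4]
Tree (level-order array): [31, 3, 38, None, 13, None, 41, 10, 15, None, 46, 8, 11, None, 25, None, 49, 4, None, None, None, 24, None, None, None, None, None, 22]
In a BST, the LCA of p=31, q=46 is the first node v on the
root-to-leaf path with p <= v <= q (go left if both < v, right if both > v).
Walk from root:
  at 31: 31 <= 31 <= 46, this is the LCA
LCA = 31


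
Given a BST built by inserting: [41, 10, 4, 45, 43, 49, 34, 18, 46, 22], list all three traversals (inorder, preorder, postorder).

Tree insertion order: [41, 10, 4, 45, 43, 49, 34, 18, 46, 22]
Tree (level-order array): [41, 10, 45, 4, 34, 43, 49, None, None, 18, None, None, None, 46, None, None, 22]
Inorder (L, root, R): [4, 10, 18, 22, 34, 41, 43, 45, 46, 49]
Preorder (root, L, R): [41, 10, 4, 34, 18, 22, 45, 43, 49, 46]
Postorder (L, R, root): [4, 22, 18, 34, 10, 43, 46, 49, 45, 41]
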